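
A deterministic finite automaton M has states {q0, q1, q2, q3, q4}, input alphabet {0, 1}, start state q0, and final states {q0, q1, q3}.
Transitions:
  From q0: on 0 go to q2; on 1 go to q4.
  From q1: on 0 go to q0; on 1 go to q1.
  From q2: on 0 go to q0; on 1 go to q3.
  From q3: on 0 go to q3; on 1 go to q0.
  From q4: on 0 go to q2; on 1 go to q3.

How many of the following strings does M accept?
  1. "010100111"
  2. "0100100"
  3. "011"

3

"010100111": accepted
"0100100": accepted
"011": accepted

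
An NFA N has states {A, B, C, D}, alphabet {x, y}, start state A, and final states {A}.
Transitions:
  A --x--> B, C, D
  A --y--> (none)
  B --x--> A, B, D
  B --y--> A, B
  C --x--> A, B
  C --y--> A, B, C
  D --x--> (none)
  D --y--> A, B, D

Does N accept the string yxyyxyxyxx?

Start: {A}
read y: {}
The reachable set is empty and stays empty for the remaining 9 symbols.
Reachable ∩ accepting = {} — empty.

rejected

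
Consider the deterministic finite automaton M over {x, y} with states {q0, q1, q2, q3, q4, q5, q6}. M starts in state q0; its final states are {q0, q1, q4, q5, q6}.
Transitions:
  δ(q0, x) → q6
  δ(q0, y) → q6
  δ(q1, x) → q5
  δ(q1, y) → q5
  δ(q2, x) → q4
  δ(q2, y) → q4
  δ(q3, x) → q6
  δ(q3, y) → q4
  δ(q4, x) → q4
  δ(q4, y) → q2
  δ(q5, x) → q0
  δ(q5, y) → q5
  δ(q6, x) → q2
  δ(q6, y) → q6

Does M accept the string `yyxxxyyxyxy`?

q0 --y--> q6
q6 --y--> q6
q6 --x--> q2
q2 --x--> q4
q4 --x--> q4
q4 --y--> q2
q2 --y--> q4
q4 --x--> q4
q4 --y--> q2
q2 --x--> q4
q4 --y--> q2
End in state q2, which is not an accepting state.

rejected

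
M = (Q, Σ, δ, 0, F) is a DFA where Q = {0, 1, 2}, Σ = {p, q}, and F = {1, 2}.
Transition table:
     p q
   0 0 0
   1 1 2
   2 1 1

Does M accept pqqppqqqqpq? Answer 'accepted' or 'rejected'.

0 --p--> 0
0 --q--> 0
0 --q--> 0
0 --p--> 0
0 --p--> 0
0 --q--> 0
0 --q--> 0
0 --q--> 0
0 --q--> 0
0 --p--> 0
0 --q--> 0
End in state 0, which is not an accepting state.

rejected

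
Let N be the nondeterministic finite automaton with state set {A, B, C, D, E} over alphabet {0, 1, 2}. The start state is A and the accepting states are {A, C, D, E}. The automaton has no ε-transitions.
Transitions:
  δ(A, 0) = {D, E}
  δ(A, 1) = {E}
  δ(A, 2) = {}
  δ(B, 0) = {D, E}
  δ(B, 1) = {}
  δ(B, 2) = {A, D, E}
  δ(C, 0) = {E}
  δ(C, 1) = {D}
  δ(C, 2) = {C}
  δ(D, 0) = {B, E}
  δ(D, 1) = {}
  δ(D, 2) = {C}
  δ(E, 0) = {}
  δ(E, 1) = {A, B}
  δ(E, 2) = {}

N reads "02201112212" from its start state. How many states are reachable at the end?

1

Start: {A}
read 0: {D, E}
read 2: {C}
read 2: {C}
read 0: {E}
read 1: {A, B}
read 1: {E}
read 1: {A, B}
read 2: {A, D, E}
read 2: {C}
read 1: {D}
read 2: {C}
Final reachable set {C} has 1 state.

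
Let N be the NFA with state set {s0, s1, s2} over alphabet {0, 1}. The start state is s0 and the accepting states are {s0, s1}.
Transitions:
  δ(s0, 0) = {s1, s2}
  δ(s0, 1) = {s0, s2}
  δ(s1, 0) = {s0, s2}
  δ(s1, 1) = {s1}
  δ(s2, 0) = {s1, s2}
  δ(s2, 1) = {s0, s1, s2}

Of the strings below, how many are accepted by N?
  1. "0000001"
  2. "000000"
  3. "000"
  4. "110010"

4

"0000001": accepted
"000000": accepted
"000": accepted
"110010": accepted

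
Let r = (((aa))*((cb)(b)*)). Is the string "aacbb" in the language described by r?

Split as aa·cbb: ((aa))* matches aa and ((cb)(b)*) matches cbb.

yes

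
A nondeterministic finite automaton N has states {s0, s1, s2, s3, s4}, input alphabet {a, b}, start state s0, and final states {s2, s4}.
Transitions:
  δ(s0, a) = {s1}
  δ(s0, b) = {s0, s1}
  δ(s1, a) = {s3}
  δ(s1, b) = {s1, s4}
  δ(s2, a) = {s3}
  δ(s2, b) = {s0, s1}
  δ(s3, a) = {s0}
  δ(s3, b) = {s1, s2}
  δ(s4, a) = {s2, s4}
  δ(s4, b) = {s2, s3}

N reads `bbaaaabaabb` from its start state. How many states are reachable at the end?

Start: {s0}
read b: {s0, s1}
read b: {s0, s1, s4}
read a: {s1, s2, s3, s4}
read a: {s0, s2, s3, s4}
read a: {s0, s1, s2, s3, s4}
read a: {s0, s1, s2, s3, s4}
read b: {s0, s1, s2, s3, s4}
read a: {s0, s1, s2, s3, s4}
read a: {s0, s1, s2, s3, s4}
read b: {s0, s1, s2, s3, s4}
read b: {s0, s1, s2, s3, s4}
Final reachable set {s0, s1, s2, s3, s4} has 5 states.

5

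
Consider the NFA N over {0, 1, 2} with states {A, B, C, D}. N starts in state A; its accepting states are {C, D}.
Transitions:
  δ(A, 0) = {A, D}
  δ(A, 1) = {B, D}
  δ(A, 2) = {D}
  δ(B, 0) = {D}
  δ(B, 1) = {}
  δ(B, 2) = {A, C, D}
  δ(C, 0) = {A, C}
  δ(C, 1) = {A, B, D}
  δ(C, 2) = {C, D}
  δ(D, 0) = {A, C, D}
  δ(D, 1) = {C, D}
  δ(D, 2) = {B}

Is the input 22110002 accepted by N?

rejected

Start: {A}
read 2: {D}
read 2: {B}
read 1: {}
The reachable set is empty and stays empty for the remaining 5 symbols.
Reachable ∩ accepting = {} — empty.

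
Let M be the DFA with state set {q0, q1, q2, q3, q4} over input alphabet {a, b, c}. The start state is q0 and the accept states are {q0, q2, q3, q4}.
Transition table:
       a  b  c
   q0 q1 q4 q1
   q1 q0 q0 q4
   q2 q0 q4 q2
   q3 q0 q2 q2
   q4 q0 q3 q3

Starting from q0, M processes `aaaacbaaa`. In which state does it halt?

q0 --a--> q1
q1 --a--> q0
q0 --a--> q1
q1 --a--> q0
q0 --c--> q1
q1 --b--> q0
q0 --a--> q1
q1 --a--> q0
q0 --a--> q1

q1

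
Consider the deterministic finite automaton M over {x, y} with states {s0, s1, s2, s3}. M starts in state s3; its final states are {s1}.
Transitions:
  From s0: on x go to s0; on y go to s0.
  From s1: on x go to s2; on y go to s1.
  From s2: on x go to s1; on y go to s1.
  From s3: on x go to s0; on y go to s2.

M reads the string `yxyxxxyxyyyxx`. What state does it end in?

s1

s3 --y--> s2
s2 --x--> s1
s1 --y--> s1
s1 --x--> s2
s2 --x--> s1
s1 --x--> s2
s2 --y--> s1
s1 --x--> s2
s2 --y--> s1
s1 --y--> s1
s1 --y--> s1
s1 --x--> s2
s2 --x--> s1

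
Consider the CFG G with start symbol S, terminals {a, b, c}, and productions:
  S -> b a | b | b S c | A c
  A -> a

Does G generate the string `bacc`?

S ⇒ bSc ⇒ bAcc ⇒ bacc

yes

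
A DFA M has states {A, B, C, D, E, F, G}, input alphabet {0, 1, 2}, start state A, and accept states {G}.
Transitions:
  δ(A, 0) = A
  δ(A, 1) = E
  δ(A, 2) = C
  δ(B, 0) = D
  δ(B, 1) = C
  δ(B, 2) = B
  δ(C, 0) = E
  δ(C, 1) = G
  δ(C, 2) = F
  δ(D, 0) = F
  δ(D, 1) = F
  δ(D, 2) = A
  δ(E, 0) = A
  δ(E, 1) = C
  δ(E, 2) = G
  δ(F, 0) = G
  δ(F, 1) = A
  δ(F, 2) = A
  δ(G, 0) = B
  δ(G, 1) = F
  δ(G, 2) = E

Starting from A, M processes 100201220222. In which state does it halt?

A

A --1--> E
E --0--> A
A --0--> A
A --2--> C
C --0--> E
E --1--> C
C --2--> F
F --2--> A
A --0--> A
A --2--> C
C --2--> F
F --2--> A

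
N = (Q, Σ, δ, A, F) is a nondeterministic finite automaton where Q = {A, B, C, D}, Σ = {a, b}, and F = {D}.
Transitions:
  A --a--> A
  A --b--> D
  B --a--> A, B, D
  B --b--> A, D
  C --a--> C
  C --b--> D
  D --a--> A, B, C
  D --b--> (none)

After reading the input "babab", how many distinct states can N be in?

Start: {A}
read b: {D}
read a: {A, B, C}
read b: {A, D}
read a: {A, B, C}
read b: {A, D}
Final reachable set {A, D} has 2 states.

2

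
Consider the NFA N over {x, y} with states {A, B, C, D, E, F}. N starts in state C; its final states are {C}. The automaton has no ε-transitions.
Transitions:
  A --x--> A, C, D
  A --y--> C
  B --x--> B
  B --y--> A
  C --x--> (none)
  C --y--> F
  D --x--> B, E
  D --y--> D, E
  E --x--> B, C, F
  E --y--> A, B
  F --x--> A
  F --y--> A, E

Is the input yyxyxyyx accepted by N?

Start: {C}
read y: {F}
read y: {A, E}
read x: {A, B, C, D, F}
read y: {A, C, D, E, F}
read x: {A, B, C, D, E, F}
read y: {A, B, C, D, E, F}
read y: {A, B, C, D, E, F}
read x: {A, B, C, D, E, F}
Reachable ∩ accepting = {C} — nonempty.

accepted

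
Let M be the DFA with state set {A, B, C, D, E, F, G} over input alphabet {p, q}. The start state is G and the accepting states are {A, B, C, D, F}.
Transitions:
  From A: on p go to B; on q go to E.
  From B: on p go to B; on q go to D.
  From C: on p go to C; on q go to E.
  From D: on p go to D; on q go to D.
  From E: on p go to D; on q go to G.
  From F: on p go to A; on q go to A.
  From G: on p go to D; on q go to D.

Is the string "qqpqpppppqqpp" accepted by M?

accepted

G --q--> D
D --q--> D
D --p--> D
D --q--> D
D --p--> D
D --p--> D
D --p--> D
D --p--> D
D --p--> D
D --q--> D
D --q--> D
D --p--> D
D --p--> D
End in state D, which is an accepting state.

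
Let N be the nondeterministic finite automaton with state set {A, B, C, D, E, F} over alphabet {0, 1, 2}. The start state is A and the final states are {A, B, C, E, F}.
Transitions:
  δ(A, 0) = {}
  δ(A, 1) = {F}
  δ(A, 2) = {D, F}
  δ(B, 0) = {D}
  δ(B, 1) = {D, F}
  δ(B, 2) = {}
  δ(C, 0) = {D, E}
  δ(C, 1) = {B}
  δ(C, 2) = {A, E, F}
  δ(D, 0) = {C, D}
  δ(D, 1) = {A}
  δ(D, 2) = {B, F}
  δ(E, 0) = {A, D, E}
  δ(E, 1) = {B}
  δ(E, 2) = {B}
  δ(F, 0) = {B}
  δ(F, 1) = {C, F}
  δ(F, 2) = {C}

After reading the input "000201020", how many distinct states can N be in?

Start: {A}
read 0: {}
The reachable set is empty and stays empty for the remaining 8 symbols.
Final reachable set {} has 0 states.

0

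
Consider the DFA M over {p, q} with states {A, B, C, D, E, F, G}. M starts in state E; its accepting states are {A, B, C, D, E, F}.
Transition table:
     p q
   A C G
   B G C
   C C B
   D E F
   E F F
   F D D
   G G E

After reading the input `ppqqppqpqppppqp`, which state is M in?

E --p--> F
F --p--> D
D --q--> F
F --q--> D
D --p--> E
E --p--> F
F --q--> D
D --p--> E
E --q--> F
F --p--> D
D --p--> E
E --p--> F
F --p--> D
D --q--> F
F --p--> D

D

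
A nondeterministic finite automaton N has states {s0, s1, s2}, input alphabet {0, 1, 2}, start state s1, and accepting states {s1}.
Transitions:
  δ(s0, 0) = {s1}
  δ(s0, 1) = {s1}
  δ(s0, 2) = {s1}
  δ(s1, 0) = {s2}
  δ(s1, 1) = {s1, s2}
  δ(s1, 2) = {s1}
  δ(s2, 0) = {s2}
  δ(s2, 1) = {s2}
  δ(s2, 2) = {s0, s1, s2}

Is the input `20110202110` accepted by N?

Start: {s1}
read 2: {s1}
read 0: {s2}
read 1: {s2}
read 1: {s2}
read 0: {s2}
read 2: {s0, s1, s2}
read 0: {s1, s2}
read 2: {s0, s1, s2}
read 1: {s1, s2}
read 1: {s1, s2}
read 0: {s2}
Reachable ∩ accepting = {} — empty.

rejected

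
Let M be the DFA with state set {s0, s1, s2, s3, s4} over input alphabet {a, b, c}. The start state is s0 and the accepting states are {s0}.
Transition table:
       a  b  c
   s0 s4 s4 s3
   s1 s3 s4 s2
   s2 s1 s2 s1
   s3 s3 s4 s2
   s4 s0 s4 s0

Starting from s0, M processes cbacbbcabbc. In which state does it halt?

s0 --c--> s3
s3 --b--> s4
s4 --a--> s0
s0 --c--> s3
s3 --b--> s4
s4 --b--> s4
s4 --c--> s0
s0 --a--> s4
s4 --b--> s4
s4 --b--> s4
s4 --c--> s0

s0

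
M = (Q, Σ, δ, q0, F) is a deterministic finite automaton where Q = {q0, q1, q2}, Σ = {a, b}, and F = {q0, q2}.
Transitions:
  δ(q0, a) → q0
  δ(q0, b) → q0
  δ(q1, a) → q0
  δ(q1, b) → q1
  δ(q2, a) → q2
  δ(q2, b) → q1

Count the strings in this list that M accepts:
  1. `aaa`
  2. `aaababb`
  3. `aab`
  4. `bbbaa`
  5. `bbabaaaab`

5

`aaa`: accepted
`aaababb`: accepted
`aab`: accepted
`bbbaa`: accepted
`bbabaaaab`: accepted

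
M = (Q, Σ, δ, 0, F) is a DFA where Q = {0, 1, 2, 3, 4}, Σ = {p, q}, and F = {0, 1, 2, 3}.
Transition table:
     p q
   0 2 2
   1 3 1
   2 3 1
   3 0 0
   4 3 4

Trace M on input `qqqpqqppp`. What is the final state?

2

0 --q--> 2
2 --q--> 1
1 --q--> 1
1 --p--> 3
3 --q--> 0
0 --q--> 2
2 --p--> 3
3 --p--> 0
0 --p--> 2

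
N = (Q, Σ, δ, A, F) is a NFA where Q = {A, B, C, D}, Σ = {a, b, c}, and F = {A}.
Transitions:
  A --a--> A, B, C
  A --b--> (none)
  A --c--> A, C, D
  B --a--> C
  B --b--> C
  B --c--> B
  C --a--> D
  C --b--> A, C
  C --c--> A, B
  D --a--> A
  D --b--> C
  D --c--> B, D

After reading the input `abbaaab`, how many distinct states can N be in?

Start: {A}
read a: {A, B, C}
read b: {A, C}
read b: {A, C}
read a: {A, B, C, D}
read a: {A, B, C, D}
read a: {A, B, C, D}
read b: {A, C}
Final reachable set {A, C} has 2 states.

2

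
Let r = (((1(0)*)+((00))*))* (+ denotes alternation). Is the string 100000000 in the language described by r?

yes

Split into 5 pieces 1 · 00 · 00 · 00 · 00; each matches ((1(0)*)+((00))*).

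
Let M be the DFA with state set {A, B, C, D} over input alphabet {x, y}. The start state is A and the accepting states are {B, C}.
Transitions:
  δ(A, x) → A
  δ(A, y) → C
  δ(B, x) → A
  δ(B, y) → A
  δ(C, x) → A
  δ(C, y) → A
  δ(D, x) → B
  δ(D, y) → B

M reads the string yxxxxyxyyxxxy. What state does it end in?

A --y--> C
C --x--> A
A --x--> A
A --x--> A
A --x--> A
A --y--> C
C --x--> A
A --y--> C
C --y--> A
A --x--> A
A --x--> A
A --x--> A
A --y--> C

C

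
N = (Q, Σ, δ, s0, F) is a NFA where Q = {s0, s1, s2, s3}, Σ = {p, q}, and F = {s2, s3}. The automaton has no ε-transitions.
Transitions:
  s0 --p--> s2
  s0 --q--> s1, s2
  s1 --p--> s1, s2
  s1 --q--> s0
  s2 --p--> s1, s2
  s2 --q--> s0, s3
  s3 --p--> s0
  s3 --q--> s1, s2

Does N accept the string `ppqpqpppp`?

accepted

Start: {s0}
read p: {s2}
read p: {s1, s2}
read q: {s0, s3}
read p: {s0, s2}
read q: {s0, s1, s2, s3}
read p: {s0, s1, s2}
read p: {s1, s2}
read p: {s1, s2}
read p: {s1, s2}
Reachable ∩ accepting = {s2} — nonempty.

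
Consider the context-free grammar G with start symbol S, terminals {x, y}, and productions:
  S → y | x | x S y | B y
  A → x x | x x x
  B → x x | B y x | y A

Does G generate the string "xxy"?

yes

S ⇒ By ⇒ xxy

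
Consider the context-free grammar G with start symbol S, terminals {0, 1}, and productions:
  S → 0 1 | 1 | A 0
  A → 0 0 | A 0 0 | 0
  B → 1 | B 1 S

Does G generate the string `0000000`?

S ⇒ A0 ⇒ A000 ⇒ A00000 ⇒ 0000000

yes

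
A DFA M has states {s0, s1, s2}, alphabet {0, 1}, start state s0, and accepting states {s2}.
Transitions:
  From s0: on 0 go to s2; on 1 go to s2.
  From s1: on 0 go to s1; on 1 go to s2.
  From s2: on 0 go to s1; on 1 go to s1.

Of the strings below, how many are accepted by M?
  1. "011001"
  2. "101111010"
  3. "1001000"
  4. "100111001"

"011001": accepted
"101111010": rejected
"1001000": rejected
"100111001": accepted

2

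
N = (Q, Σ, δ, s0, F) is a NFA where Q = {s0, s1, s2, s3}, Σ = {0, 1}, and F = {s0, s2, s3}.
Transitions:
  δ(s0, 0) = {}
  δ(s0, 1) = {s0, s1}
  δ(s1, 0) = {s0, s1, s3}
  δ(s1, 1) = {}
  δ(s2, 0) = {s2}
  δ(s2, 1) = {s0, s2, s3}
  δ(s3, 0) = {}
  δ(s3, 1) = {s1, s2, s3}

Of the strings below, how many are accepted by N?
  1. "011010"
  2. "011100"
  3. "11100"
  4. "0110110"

1

"011010": rejected
"011100": rejected
"11100": accepted
"0110110": rejected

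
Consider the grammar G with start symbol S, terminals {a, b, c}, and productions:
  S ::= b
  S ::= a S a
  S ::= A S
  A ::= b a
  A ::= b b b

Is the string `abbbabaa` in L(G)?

S ⇒ aSa ⇒ aASa ⇒ abbbSa ⇒ abbbaSaa ⇒ abbbabaa

yes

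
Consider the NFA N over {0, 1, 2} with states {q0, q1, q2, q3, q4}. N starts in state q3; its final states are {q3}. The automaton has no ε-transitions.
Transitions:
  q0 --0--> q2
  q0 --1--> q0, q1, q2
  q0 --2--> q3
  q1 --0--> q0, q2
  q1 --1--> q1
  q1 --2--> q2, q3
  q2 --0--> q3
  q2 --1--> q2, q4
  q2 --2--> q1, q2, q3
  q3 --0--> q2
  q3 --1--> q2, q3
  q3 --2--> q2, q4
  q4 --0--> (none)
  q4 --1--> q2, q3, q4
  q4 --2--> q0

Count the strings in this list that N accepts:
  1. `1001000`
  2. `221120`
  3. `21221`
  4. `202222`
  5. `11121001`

5

`1001000`: accepted
`221120`: accepted
`21221`: accepted
`202222`: accepted
`11121001`: accepted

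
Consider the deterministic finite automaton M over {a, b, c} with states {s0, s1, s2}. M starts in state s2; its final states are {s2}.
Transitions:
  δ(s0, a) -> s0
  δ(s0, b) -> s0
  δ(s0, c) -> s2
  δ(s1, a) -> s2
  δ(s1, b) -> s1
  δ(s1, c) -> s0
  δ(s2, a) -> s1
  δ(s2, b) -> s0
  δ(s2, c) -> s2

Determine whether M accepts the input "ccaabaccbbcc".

accepted

s2 --c--> s2
s2 --c--> s2
s2 --a--> s1
s1 --a--> s2
s2 --b--> s0
s0 --a--> s0
s0 --c--> s2
s2 --c--> s2
s2 --b--> s0
s0 --b--> s0
s0 --c--> s2
s2 --c--> s2
End in state s2, which is an accepting state.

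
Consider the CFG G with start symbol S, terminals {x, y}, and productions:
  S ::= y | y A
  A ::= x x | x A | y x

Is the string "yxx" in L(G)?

S ⇒ yA ⇒ yxx

yes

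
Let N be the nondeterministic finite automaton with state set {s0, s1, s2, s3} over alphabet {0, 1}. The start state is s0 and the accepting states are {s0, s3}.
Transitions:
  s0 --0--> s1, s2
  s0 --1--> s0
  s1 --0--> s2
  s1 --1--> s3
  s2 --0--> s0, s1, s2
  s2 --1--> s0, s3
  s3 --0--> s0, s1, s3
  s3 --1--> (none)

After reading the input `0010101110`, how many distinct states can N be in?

2

Start: {s0}
read 0: {s1, s2}
read 0: {s0, s1, s2}
read 1: {s0, s3}
read 0: {s0, s1, s2, s3}
read 1: {s0, s3}
read 0: {s0, s1, s2, s3}
read 1: {s0, s3}
read 1: {s0}
read 1: {s0}
read 0: {s1, s2}
Final reachable set {s1, s2} has 2 states.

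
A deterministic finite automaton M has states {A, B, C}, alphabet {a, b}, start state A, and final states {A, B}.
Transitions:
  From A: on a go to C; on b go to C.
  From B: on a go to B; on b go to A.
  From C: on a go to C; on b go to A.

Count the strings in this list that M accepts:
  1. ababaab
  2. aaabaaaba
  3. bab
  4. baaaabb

2

ababaab: accepted
aaabaaaba: rejected
bab: accepted
baaaabb: rejected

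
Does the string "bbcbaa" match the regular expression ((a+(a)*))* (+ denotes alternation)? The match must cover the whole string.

no

bbcbaa cannot be split into zero or more pieces each matching (a+(a)*).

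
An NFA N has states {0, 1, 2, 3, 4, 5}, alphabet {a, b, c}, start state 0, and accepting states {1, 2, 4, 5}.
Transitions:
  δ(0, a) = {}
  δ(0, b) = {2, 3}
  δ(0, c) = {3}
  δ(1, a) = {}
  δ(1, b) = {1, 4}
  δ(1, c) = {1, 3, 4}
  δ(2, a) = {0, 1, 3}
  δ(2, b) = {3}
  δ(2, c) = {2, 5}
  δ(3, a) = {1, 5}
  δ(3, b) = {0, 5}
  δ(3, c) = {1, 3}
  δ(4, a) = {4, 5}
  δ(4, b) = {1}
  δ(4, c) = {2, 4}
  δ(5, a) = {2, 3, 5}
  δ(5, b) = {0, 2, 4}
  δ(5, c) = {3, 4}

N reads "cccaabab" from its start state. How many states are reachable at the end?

6

Start: {0}
read c: {3}
read c: {1, 3}
read c: {1, 3, 4}
read a: {1, 4, 5}
read a: {2, 3, 4, 5}
read b: {0, 1, 2, 3, 4, 5}
read a: {0, 1, 2, 3, 4, 5}
read b: {0, 1, 2, 3, 4, 5}
Final reachable set {0, 1, 2, 3, 4, 5} has 6 states.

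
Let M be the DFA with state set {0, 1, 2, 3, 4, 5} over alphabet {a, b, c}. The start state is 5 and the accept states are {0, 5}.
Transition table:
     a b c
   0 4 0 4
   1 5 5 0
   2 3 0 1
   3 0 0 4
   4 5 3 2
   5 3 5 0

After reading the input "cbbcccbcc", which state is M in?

4

5 --c--> 0
0 --b--> 0
0 --b--> 0
0 --c--> 4
4 --c--> 2
2 --c--> 1
1 --b--> 5
5 --c--> 0
0 --c--> 4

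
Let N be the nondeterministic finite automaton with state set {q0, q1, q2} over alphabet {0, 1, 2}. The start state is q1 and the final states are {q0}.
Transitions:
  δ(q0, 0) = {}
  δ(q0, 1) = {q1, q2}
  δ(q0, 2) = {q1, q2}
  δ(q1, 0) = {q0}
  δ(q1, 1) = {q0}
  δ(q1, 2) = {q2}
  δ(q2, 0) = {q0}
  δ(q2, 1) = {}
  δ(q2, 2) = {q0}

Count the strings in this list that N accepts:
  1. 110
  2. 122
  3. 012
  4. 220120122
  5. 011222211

4

110: accepted
122: accepted
012: accepted
220120122: rejected
011222211: accepted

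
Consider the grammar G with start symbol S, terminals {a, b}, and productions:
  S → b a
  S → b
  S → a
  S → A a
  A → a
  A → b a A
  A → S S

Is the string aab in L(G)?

no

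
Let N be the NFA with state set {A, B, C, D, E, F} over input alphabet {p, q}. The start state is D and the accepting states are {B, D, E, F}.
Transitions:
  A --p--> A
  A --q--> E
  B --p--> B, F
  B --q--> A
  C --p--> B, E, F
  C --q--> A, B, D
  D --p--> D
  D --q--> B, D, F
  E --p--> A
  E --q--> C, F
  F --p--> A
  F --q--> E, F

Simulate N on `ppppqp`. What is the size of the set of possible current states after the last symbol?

4

Start: {D}
read p: {D}
read p: {D}
read p: {D}
read p: {D}
read q: {B, D, F}
read p: {A, B, D, F}
Final reachable set {A, B, D, F} has 4 states.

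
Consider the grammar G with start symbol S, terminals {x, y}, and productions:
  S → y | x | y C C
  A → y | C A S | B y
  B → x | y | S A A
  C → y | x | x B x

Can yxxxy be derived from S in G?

S ⇒ yCC ⇒ yxBxC ⇒ yxxxC ⇒ yxxxy

yes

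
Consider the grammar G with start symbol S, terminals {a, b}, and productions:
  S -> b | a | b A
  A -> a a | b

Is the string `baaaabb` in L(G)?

no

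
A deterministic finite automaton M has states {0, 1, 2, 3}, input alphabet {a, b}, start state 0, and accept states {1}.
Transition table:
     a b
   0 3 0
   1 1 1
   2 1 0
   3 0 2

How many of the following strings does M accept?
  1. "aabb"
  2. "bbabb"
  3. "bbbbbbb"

"aabb": rejected
"bbabb": rejected
"bbbbbbb": rejected

0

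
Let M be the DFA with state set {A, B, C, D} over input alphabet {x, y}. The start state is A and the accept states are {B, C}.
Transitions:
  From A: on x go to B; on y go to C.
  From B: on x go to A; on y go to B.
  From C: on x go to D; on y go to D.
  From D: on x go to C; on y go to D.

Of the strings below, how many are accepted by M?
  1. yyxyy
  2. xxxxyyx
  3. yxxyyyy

yyxyy: rejected
xxxxyyx: accepted
yxxyyyy: rejected

1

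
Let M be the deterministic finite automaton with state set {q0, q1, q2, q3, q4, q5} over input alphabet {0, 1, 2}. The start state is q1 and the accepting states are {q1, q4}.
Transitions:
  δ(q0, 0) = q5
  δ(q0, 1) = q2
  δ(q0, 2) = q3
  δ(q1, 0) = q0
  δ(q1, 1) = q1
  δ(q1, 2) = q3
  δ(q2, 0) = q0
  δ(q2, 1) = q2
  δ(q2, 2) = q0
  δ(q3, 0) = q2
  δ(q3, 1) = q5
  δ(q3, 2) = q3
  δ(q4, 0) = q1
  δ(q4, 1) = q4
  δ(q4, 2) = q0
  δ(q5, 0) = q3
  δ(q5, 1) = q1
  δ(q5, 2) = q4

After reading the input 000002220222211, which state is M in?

q1 --0--> q0
q0 --0--> q5
q5 --0--> q3
q3 --0--> q2
q2 --0--> q0
q0 --2--> q3
q3 --2--> q3
q3 --2--> q3
q3 --0--> q2
q2 --2--> q0
q0 --2--> q3
q3 --2--> q3
q3 --2--> q3
q3 --1--> q5
q5 --1--> q1

q1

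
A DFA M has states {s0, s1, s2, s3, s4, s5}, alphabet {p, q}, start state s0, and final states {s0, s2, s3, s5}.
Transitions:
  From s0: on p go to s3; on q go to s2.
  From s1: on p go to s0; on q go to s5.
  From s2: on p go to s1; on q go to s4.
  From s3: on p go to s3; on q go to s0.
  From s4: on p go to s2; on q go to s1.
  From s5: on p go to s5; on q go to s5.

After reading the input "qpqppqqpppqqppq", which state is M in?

s0 --q--> s2
s2 --p--> s1
s1 --q--> s5
s5 --p--> s5
s5 --p--> s5
s5 --q--> s5
s5 --q--> s5
s5 --p--> s5
s5 --p--> s5
s5 --p--> s5
s5 --q--> s5
s5 --q--> s5
s5 --p--> s5
s5 --p--> s5
s5 --q--> s5

s5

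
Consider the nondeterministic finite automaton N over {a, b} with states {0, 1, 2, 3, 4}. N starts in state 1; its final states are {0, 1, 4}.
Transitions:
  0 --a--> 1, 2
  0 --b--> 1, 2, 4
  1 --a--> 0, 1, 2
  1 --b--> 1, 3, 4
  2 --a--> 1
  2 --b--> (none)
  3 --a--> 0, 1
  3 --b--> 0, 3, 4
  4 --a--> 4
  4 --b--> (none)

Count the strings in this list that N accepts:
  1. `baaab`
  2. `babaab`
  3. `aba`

`baaab`: accepted
`babaab`: accepted
`aba`: accepted

3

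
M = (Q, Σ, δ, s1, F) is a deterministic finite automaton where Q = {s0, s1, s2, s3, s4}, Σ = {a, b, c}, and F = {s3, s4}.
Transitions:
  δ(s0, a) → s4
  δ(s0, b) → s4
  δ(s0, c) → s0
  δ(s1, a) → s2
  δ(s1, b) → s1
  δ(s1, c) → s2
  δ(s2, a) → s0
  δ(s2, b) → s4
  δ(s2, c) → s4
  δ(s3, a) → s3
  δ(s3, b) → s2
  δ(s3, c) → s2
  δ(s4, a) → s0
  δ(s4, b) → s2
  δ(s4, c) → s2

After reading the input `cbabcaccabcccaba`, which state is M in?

s1 --c--> s2
s2 --b--> s4
s4 --a--> s0
s0 --b--> s4
s4 --c--> s2
s2 --a--> s0
s0 --c--> s0
s0 --c--> s0
s0 --a--> s4
s4 --b--> s2
s2 --c--> s4
s4 --c--> s2
s2 --c--> s4
s4 --a--> s0
s0 --b--> s4
s4 --a--> s0

s0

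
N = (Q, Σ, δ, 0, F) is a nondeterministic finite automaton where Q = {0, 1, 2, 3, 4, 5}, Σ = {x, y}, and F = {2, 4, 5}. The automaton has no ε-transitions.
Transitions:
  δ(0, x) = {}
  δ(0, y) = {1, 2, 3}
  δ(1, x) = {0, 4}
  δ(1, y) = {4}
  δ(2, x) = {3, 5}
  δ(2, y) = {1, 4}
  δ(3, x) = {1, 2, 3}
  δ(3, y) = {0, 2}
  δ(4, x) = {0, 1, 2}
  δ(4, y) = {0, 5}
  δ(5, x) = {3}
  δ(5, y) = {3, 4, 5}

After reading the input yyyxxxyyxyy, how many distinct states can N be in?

Start: {0}
read y: {1, 2, 3}
read y: {0, 1, 2, 4}
read y: {0, 1, 2, 3, 4, 5}
read x: {0, 1, 2, 3, 4, 5}
read x: {0, 1, 2, 3, 4, 5}
read x: {0, 1, 2, 3, 4, 5}
read y: {0, 1, 2, 3, 4, 5}
read y: {0, 1, 2, 3, 4, 5}
read x: {0, 1, 2, 3, 4, 5}
read y: {0, 1, 2, 3, 4, 5}
read y: {0, 1, 2, 3, 4, 5}
Final reachable set {0, 1, 2, 3, 4, 5} has 6 states.

6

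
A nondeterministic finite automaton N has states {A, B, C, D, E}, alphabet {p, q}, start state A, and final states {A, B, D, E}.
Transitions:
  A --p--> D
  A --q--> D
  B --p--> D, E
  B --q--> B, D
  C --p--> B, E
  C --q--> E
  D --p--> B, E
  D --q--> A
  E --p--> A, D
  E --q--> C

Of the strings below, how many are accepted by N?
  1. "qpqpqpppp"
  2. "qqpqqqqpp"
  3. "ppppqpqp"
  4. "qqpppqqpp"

4

"qpqpqpppp": accepted
"qqpqqqqpp": accepted
"ppppqpqp": accepted
"qqpppqqpp": accepted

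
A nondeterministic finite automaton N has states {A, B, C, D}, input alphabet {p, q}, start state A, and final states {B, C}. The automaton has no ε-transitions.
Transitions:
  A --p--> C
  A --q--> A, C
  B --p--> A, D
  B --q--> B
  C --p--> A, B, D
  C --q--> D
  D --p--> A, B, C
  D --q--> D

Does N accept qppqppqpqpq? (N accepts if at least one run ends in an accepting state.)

Start: {A}
read q: {A, C}
read p: {A, B, C, D}
read p: {A, B, C, D}
read q: {A, B, C, D}
read p: {A, B, C, D}
read p: {A, B, C, D}
read q: {A, B, C, D}
read p: {A, B, C, D}
read q: {A, B, C, D}
read p: {A, B, C, D}
read q: {A, B, C, D}
Reachable ∩ accepting = {B, C} — nonempty.

accepted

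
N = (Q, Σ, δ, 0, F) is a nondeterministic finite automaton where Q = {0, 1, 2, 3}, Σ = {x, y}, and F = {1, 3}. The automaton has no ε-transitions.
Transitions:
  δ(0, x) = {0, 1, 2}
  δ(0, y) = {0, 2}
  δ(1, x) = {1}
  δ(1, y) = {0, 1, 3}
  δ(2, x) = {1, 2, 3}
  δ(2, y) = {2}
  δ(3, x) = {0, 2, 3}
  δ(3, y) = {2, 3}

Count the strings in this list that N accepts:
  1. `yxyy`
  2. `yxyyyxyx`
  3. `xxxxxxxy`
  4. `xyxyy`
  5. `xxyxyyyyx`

5

`yxyy`: accepted
`yxyyyxyx`: accepted
`xxxxxxxy`: accepted
`xyxyy`: accepted
`xxyxyyyyx`: accepted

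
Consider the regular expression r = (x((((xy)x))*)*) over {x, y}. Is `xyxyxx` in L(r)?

no

No split of xyxyxx into u·v has x matching u and ((((xy)x))*)* matching v.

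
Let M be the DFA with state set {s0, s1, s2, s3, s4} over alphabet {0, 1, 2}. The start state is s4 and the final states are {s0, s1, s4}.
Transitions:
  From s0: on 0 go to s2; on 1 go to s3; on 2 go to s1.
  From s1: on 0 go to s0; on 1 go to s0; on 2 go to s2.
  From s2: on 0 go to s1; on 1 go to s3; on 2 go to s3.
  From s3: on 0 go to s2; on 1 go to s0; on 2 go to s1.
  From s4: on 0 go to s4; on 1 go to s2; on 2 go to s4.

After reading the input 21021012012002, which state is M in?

s3

s4 --2--> s4
s4 --1--> s2
s2 --0--> s1
s1 --2--> s2
s2 --1--> s3
s3 --0--> s2
s2 --1--> s3
s3 --2--> s1
s1 --0--> s0
s0 --1--> s3
s3 --2--> s1
s1 --0--> s0
s0 --0--> s2
s2 --2--> s3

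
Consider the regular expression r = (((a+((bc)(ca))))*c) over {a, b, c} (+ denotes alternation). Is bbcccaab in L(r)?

no

No split of bbcccaab into u·v has ((a+((bc)(ca))))* matching u and c matching v.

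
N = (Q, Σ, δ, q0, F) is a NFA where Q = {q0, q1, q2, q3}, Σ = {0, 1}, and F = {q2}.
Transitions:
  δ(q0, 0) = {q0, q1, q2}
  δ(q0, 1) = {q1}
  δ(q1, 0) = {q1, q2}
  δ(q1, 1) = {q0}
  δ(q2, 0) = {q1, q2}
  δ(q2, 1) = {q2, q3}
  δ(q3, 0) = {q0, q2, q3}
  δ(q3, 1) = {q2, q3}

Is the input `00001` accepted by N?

accepted

Start: {q0}
read 0: {q0, q1, q2}
read 0: {q0, q1, q2}
read 0: {q0, q1, q2}
read 0: {q0, q1, q2}
read 1: {q0, q1, q2, q3}
Reachable ∩ accepting = {q2} — nonempty.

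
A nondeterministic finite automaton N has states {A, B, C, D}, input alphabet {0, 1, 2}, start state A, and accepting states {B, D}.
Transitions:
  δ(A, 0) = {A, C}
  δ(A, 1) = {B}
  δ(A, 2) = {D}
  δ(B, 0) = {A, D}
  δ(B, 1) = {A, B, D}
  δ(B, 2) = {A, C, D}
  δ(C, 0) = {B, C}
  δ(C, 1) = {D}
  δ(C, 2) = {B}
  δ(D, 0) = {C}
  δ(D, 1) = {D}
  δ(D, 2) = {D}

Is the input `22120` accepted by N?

rejected

Start: {A}
read 2: {D}
read 2: {D}
read 1: {D}
read 2: {D}
read 0: {C}
Reachable ∩ accepting = {} — empty.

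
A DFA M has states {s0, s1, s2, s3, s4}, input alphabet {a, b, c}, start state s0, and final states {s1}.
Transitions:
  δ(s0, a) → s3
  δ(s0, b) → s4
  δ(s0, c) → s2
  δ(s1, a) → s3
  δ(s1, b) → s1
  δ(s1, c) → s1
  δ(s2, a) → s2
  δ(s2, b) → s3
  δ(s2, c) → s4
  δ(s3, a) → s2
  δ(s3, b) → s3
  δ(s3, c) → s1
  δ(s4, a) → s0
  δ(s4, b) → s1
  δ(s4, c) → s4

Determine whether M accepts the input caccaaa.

rejected

s0 --c--> s2
s2 --a--> s2
s2 --c--> s4
s4 --c--> s4
s4 --a--> s0
s0 --a--> s3
s3 --a--> s2
End in state s2, which is not an accepting state.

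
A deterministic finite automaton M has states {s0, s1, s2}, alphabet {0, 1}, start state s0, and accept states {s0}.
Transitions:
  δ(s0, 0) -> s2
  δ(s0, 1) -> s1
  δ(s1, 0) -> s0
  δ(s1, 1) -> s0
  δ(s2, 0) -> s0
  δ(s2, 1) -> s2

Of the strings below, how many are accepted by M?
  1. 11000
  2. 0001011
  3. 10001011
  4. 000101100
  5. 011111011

4

11000: rejected
0001011: accepted
10001011: accepted
000101100: accepted
011111011: accepted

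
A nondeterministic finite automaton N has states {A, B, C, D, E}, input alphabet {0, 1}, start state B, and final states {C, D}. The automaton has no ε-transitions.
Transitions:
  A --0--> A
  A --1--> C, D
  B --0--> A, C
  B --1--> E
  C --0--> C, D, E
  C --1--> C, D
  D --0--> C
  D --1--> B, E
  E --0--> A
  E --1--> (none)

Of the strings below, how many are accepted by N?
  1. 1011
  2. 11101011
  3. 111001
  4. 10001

2

1011: accepted
11101011: rejected
111001: rejected
10001: accepted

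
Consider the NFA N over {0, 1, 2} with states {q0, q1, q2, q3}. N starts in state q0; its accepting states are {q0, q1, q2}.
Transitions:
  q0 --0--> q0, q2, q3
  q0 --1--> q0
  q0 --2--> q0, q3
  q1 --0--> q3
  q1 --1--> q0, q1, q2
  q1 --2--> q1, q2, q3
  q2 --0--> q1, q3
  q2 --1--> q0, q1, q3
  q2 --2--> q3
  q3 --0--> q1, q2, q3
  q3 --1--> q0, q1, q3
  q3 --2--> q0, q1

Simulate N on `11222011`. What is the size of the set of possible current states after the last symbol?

Start: {q0}
read 1: {q0}
read 1: {q0}
read 2: {q0, q3}
read 2: {q0, q1, q3}
read 2: {q0, q1, q2, q3}
read 0: {q0, q1, q2, q3}
read 1: {q0, q1, q2, q3}
read 1: {q0, q1, q2, q3}
Final reachable set {q0, q1, q2, q3} has 4 states.

4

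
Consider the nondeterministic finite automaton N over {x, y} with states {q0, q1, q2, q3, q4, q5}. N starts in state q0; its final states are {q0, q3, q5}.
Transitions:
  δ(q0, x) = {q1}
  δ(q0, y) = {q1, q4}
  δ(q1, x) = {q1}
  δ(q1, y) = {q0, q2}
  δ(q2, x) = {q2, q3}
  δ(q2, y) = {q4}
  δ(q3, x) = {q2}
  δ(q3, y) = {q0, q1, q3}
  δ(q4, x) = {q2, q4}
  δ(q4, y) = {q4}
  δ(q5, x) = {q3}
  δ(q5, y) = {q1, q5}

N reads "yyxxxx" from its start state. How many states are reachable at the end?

4

Start: {q0}
read y: {q1, q4}
read y: {q0, q2, q4}
read x: {q1, q2, q3, q4}
read x: {q1, q2, q3, q4}
read x: {q1, q2, q3, q4}
read x: {q1, q2, q3, q4}
Final reachable set {q1, q2, q3, q4} has 4 states.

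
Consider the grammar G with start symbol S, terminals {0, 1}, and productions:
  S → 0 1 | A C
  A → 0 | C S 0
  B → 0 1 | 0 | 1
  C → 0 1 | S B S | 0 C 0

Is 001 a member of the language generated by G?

yes

S ⇒ AC ⇒ 0C ⇒ 001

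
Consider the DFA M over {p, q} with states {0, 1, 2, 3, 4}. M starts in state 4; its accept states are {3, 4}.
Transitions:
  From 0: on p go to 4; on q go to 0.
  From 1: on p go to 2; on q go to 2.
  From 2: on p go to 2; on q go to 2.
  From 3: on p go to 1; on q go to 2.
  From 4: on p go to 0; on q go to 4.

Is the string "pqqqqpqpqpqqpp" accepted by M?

accepted

4 --p--> 0
0 --q--> 0
0 --q--> 0
0 --q--> 0
0 --q--> 0
0 --p--> 4
4 --q--> 4
4 --p--> 0
0 --q--> 0
0 --p--> 4
4 --q--> 4
4 --q--> 4
4 --p--> 0
0 --p--> 4
End in state 4, which is an accepting state.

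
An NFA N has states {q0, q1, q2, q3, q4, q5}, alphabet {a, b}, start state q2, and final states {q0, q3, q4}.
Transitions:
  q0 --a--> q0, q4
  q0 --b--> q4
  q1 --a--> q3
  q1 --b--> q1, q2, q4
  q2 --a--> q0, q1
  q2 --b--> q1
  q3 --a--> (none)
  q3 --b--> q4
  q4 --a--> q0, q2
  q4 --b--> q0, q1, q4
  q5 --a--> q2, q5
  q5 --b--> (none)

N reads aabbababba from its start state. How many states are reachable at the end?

5

Start: {q2}
read a: {q0, q1}
read a: {q0, q3, q4}
read b: {q0, q1, q4}
read b: {q0, q1, q2, q4}
read a: {q0, q1, q2, q3, q4}
read b: {q0, q1, q2, q4}
read a: {q0, q1, q2, q3, q4}
read b: {q0, q1, q2, q4}
read b: {q0, q1, q2, q4}
read a: {q0, q1, q2, q3, q4}
Final reachable set {q0, q1, q2, q3, q4} has 5 states.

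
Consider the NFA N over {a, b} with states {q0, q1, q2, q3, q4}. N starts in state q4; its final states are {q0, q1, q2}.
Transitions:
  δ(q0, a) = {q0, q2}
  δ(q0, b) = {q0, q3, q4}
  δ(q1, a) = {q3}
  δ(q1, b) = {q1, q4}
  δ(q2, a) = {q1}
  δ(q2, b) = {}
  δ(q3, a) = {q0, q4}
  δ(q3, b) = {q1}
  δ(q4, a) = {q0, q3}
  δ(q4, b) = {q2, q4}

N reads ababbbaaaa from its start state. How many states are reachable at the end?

Start: {q4}
read a: {q0, q3}
read b: {q0, q1, q3, q4}
read a: {q0, q2, q3, q4}
read b: {q0, q1, q2, q3, q4}
read b: {q0, q1, q2, q3, q4}
read b: {q0, q1, q2, q3, q4}
read a: {q0, q1, q2, q3, q4}
read a: {q0, q1, q2, q3, q4}
read a: {q0, q1, q2, q3, q4}
read a: {q0, q1, q2, q3, q4}
Final reachable set {q0, q1, q2, q3, q4} has 5 states.

5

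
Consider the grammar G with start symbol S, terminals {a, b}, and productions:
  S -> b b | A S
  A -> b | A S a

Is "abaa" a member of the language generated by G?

no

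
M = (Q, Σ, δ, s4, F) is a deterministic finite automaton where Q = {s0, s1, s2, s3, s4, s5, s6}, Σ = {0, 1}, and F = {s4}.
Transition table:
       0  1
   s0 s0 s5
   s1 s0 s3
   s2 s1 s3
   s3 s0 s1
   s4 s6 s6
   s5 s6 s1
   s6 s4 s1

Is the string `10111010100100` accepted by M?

s4 --1--> s6
s6 --0--> s4
s4 --1--> s6
s6 --1--> s1
s1 --1--> s3
s3 --0--> s0
s0 --1--> s5
s5 --0--> s6
s6 --1--> s1
s1 --0--> s0
s0 --0--> s0
s0 --1--> s5
s5 --0--> s6
s6 --0--> s4
End in state s4, which is an accepting state.

accepted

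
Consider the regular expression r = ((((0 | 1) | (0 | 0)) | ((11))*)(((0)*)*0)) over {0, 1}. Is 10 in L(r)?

yes

Split as 1·0: (((0|1)|(0|0))|((11))*) matches 1 and (((0)*)*0) matches 0.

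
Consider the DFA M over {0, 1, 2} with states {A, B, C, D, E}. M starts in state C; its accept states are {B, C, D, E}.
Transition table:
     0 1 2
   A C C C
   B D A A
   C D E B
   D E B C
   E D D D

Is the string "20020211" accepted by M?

rejected

C --2--> B
B --0--> D
D --0--> E
E --2--> D
D --0--> E
E --2--> D
D --1--> B
B --1--> A
End in state A, which is not an accepting state.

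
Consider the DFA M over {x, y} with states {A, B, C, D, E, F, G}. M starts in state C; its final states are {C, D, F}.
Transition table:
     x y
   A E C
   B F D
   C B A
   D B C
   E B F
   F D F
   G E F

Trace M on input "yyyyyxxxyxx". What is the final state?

B

C --y--> A
A --y--> C
C --y--> A
A --y--> C
C --y--> A
A --x--> E
E --x--> B
B --x--> F
F --y--> F
F --x--> D
D --x--> B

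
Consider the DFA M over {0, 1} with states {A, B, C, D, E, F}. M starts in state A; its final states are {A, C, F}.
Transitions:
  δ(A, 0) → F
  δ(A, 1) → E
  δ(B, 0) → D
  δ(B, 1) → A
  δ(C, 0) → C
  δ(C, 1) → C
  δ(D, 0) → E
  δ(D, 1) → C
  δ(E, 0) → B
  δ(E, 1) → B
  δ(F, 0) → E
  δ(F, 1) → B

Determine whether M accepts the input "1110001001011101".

accepted

A --1--> E
E --1--> B
B --1--> A
A --0--> F
F --0--> E
E --0--> B
B --1--> A
A --0--> F
F --0--> E
E --1--> B
B --0--> D
D --1--> C
C --1--> C
C --1--> C
C --0--> C
C --1--> C
End in state C, which is an accepting state.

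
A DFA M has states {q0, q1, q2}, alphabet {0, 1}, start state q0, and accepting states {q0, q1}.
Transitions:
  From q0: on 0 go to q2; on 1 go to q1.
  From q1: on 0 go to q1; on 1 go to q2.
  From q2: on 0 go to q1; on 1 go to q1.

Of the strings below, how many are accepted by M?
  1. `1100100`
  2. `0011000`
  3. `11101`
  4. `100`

3

`1100100`: accepted
`0011000`: accepted
`11101`: rejected
`100`: accepted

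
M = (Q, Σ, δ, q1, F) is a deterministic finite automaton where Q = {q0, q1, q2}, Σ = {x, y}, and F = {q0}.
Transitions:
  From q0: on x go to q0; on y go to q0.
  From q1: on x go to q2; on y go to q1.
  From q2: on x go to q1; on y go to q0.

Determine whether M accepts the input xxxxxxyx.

rejected

q1 --x--> q2
q2 --x--> q1
q1 --x--> q2
q2 --x--> q1
q1 --x--> q2
q2 --x--> q1
q1 --y--> q1
q1 --x--> q2
End in state q2, which is not an accepting state.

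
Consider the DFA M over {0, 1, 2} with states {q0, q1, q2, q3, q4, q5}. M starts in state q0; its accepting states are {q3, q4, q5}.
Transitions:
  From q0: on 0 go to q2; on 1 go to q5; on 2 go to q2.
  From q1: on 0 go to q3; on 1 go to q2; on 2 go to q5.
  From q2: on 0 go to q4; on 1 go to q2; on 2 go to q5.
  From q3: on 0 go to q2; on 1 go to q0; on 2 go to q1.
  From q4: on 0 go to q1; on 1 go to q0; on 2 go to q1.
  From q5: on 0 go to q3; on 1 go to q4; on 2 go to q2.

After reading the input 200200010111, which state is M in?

q2

q0 --2--> q2
q2 --0--> q4
q4 --0--> q1
q1 --2--> q5
q5 --0--> q3
q3 --0--> q2
q2 --0--> q4
q4 --1--> q0
q0 --0--> q2
q2 --1--> q2
q2 --1--> q2
q2 --1--> q2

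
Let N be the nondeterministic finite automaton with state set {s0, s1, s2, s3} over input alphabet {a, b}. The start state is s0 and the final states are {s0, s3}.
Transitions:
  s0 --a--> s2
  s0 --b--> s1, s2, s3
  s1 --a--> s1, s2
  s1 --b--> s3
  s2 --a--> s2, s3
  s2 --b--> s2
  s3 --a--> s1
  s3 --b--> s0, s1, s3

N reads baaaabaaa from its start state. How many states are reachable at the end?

Start: {s0}
read b: {s1, s2, s3}
read a: {s1, s2, s3}
read a: {s1, s2, s3}
read a: {s1, s2, s3}
read a: {s1, s2, s3}
read b: {s0, s1, s2, s3}
read a: {s1, s2, s3}
read a: {s1, s2, s3}
read a: {s1, s2, s3}
Final reachable set {s1, s2, s3} has 3 states.

3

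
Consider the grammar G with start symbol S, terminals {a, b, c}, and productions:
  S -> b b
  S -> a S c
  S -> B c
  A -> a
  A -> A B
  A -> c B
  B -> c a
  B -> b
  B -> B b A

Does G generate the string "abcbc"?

no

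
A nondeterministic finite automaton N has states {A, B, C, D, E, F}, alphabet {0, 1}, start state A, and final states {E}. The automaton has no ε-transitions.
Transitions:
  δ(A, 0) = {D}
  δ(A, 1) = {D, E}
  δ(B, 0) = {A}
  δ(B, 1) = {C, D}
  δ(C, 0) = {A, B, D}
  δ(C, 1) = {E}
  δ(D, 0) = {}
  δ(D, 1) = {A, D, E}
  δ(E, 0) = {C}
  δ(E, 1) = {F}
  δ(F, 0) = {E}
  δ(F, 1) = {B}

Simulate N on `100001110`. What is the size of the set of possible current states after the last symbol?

4

Start: {A}
read 1: {D, E}
read 0: {C}
read 0: {A, B, D}
read 0: {A, D}
read 0: {D}
read 1: {A, D, E}
read 1: {A, D, E, F}
read 1: {A, B, D, E, F}
read 0: {A, C, D, E}
Final reachable set {A, C, D, E} has 4 states.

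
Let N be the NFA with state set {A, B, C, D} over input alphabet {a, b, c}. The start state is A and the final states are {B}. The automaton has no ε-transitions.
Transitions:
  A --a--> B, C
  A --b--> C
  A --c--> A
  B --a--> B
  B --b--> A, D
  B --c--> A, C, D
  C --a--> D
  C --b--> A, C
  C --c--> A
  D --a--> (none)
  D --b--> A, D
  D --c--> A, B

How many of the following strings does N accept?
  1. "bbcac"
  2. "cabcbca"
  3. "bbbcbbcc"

1

"bbcac": rejected
"cabcbca": accepted
"bbbcbbcc": rejected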